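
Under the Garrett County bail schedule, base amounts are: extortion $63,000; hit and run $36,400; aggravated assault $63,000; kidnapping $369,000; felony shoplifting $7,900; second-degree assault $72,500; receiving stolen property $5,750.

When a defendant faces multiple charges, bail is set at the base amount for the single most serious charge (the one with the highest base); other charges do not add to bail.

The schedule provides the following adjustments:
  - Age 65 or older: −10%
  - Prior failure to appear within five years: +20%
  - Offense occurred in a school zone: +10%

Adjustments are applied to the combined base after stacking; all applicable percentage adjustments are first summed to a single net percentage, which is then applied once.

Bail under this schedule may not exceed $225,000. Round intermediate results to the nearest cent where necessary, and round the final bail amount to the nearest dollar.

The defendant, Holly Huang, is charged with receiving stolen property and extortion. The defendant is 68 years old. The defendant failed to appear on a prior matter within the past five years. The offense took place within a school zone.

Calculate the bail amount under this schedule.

$75,600

Base amounts from the schedule: receiving stolen property $5,750; extortion $63,000.
Stacking rule: use the highest base only. Highest is extortion at $63,000. Combined base = $63,000.
Net percentage adjustment: −10% +20% +10% = +20%. $63,000 × 1.2 = $75,600.
$75,600 is within the $225,000 maximum.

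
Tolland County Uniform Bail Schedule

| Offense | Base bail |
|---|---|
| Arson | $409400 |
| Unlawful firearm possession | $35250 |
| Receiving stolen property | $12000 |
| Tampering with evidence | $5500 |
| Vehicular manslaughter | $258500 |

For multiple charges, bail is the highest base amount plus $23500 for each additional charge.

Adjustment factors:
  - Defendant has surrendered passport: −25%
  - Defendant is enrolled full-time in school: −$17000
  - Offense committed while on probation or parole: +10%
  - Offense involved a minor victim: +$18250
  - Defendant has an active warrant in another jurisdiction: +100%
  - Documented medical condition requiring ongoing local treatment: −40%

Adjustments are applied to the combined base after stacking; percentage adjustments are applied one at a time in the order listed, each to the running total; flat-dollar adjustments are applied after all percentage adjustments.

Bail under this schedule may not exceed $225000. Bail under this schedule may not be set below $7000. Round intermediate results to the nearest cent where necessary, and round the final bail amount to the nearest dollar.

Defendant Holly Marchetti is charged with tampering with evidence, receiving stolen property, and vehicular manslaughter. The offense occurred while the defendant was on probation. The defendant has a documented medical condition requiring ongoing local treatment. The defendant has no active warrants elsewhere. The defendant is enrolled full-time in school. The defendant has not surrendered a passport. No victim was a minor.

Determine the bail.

Base amounts from the schedule: tampering with evidence $5500; receiving stolen property $12000; vehicular manslaughter $258500.
Stacking rule: highest base plus $23500 per additional charge. Highest is vehicular manslaughter at $258500; 2 additional charges → +$47000. Combined base = $305500.
Offense committed while on probation or parole (+10%): $305500 × 1.1 = $336050.
Documented medical condition requiring ongoing local treatment (−40%): $336050 × 0.6 = $201630.
Defendant is enrolled full-time in school (−$17000 flat): $201630 − $17000 = $184630.
$184630 is within the $225000 maximum.
$184630 is at or above the $7000 minimum.

$184630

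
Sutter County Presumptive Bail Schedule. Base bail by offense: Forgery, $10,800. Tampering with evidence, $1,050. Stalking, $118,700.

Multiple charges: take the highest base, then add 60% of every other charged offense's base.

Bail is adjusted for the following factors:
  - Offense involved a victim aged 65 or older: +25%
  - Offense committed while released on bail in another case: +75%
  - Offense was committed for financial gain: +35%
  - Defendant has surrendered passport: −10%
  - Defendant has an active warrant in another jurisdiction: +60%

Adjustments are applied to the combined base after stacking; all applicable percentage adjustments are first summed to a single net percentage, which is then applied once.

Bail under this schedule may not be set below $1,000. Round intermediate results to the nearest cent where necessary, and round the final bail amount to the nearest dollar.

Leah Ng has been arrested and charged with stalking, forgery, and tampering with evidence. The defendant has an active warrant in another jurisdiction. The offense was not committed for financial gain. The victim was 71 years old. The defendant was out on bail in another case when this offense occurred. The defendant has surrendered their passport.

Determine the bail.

Base amounts from the schedule: stalking $118,700; forgery $10,800; tampering with evidence $1,050.
Stacking rule: highest base plus 60% of each additional charge. Highest is stalking at $118,700. Additional: $10,800 × 60% = $6,480; $1,050 × 60% = $630. Combined base = $118,700 + $7,110 = $125,810.
Net percentage adjustment: +25% +75% −10% +60% = +150%. $125,810 × 2.5 = $314,525.
$314,525 is at or above the $1,000 minimum.

$314,525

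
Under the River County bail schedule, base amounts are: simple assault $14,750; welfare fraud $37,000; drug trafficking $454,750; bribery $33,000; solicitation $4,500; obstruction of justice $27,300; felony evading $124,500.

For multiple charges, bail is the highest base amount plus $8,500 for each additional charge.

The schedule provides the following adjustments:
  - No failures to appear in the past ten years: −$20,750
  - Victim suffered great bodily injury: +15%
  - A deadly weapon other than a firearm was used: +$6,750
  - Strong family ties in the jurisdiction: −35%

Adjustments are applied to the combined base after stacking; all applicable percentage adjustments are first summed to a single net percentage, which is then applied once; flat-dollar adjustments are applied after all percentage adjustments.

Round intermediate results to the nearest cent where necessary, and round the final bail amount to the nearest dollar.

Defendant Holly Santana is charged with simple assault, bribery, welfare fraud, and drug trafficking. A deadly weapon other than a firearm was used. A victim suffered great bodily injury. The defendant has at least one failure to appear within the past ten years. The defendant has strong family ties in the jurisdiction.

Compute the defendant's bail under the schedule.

Base amounts from the schedule: simple assault $14,750; bribery $33,000; welfare fraud $37,000; drug trafficking $454,750.
Stacking rule: highest base plus $8,500 per additional charge. Highest is drug trafficking at $454,750; 3 additional charges → +$25,500. Combined base = $480,250.
Net percentage adjustment: +15% −35% = −20%. $480,250 × 0.8 = $384,200.
A deadly weapon other than a firearm was used (+$6,750 flat): $384,200 + $6,750 = $390,950.

$390,950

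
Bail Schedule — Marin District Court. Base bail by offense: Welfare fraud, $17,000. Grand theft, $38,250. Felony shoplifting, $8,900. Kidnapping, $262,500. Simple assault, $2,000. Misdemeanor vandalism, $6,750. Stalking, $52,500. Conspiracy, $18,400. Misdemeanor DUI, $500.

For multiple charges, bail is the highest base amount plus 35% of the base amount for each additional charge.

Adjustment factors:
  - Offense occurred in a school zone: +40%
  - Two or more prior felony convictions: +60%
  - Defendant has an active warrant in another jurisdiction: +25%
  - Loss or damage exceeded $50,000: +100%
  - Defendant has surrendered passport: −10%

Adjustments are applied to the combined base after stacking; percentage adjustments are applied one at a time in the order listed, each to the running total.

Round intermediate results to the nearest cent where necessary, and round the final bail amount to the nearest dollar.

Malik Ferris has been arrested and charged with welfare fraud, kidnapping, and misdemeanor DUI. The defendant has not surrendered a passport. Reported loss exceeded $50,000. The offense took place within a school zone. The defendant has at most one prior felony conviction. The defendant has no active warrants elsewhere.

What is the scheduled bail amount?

Base amounts from the schedule: welfare fraud $17,000; kidnapping $262,500; misdemeanor DUI $500.
Stacking rule: highest base plus 35% of each additional charge. Highest is kidnapping at $262,500. Additional: $17,000 × 35% = $5,950; $500 × 35% = $175. Combined base = $262,500 + $6,125 = $268,625.
Offense occurred in a school zone (+40%): $268,625 × 1.4 = $376,075.
Loss or damage exceeded $50,000 (+100%): $376,075 × 2 = $752,150.

$752,150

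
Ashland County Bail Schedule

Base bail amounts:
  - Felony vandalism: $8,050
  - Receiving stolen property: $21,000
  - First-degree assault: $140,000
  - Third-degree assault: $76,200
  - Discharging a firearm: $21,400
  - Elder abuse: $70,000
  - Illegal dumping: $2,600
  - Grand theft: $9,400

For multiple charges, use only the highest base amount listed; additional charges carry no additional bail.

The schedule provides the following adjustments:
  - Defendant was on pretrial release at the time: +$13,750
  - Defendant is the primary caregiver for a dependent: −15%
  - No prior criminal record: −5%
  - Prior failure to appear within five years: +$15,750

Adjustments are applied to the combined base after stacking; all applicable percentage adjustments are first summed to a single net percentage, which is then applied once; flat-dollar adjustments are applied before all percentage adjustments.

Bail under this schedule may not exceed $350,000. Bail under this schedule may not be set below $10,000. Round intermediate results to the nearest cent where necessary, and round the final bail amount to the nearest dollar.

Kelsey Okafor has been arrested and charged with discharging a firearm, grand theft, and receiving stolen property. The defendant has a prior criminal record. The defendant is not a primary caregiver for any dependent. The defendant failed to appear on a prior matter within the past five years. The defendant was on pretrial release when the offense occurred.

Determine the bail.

Base amounts from the schedule: discharging a firearm $21,400; grand theft $9,400; receiving stolen property $21,000.
Stacking rule: use the highest base only. Highest is discharging a firearm at $21,400. Combined base = $21,400.
Defendant was on pretrial release at the time (+$13,750 flat): $21,400 + $13,750 = $35,150.
Prior failure to appear within five years (+$15,750 flat): $35,150 + $15,750 = $50,900.
$50,900 is within the $350,000 maximum.
$50,900 is at or above the $10,000 minimum.

$50,900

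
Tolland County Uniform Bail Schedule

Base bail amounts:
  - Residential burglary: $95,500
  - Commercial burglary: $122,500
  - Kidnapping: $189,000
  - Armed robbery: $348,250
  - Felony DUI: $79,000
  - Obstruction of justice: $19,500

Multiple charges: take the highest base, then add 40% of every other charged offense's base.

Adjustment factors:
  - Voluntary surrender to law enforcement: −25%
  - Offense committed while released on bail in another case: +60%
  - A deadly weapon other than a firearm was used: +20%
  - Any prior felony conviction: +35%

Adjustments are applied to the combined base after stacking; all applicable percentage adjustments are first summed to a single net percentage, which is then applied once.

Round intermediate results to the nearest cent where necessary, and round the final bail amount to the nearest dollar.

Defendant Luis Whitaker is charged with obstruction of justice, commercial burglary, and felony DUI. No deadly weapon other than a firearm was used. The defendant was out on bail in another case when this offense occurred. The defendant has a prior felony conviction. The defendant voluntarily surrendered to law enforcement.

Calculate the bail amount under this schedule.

$275,230

Base amounts from the schedule: obstruction of justice $19,500; commercial burglary $122,500; felony DUI $79,000.
Stacking rule: highest base plus 40% of each additional charge. Highest is commercial burglary at $122,500. Additional: $19,500 × 40% = $7,800; $79,000 × 40% = $31,600. Combined base = $122,500 + $39,400 = $161,900.
Net percentage adjustment: −25% +60% +35% = +70%. $161,900 × 1.7 = $275,230.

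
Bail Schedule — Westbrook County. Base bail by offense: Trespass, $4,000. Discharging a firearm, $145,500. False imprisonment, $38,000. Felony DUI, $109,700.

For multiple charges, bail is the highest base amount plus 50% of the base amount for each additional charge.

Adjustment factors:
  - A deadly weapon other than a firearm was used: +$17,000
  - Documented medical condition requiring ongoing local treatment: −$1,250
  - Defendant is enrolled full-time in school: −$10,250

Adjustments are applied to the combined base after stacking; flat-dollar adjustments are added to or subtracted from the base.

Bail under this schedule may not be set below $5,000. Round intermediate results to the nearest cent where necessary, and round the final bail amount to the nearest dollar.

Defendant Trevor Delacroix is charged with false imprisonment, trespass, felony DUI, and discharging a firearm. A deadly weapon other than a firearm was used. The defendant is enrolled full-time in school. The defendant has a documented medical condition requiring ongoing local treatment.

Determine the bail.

$226,850

Base amounts from the schedule: false imprisonment $38,000; trespass $4,000; felony DUI $109,700; discharging a firearm $145,500.
Stacking rule: highest base plus 50% of each additional charge. Highest is discharging a firearm at $145,500. Additional: $38,000 × 50% = $19,000; $4,000 × 50% = $2,000; $109,700 × 50% = $54,850. Combined base = $145,500 + $75,850 = $221,350.
A deadly weapon other than a firearm was used (+$17,000 flat): $221,350 + $17,000 = $238,350.
Documented medical condition requiring ongoing local treatment (−$1,250 flat): $238,350 − $1,250 = $237,100.
Defendant is enrolled full-time in school (−$10,250 flat): $237,100 − $10,250 = $226,850.
$226,850 is at or above the $5,000 minimum.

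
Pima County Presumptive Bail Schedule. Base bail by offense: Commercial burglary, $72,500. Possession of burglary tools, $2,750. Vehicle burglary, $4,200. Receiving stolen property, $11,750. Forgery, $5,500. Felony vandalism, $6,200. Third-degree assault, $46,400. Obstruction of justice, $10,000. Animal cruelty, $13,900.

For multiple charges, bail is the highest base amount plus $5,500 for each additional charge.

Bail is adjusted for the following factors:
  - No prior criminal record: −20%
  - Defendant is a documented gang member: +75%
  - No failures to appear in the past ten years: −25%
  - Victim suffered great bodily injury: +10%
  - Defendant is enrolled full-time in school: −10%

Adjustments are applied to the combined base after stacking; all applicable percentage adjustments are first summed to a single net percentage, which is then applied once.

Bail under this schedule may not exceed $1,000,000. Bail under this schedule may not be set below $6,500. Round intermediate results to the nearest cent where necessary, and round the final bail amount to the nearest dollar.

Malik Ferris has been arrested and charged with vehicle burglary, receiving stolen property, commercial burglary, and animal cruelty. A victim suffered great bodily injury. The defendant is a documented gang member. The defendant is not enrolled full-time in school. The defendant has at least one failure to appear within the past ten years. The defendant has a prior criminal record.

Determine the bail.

$164,650

Base amounts from the schedule: vehicle burglary $4,200; receiving stolen property $11,750; commercial burglary $72,500; animal cruelty $13,900.
Stacking rule: highest base plus $5,500 per additional charge. Highest is commercial burglary at $72,500; 3 additional charges → +$16,500. Combined base = $89,000.
Net percentage adjustment: +75% +10% = +85%. $89,000 × 1.85 = $164,650.
$164,650 is within the $1,000,000 maximum.
$164,650 is at or above the $6,500 minimum.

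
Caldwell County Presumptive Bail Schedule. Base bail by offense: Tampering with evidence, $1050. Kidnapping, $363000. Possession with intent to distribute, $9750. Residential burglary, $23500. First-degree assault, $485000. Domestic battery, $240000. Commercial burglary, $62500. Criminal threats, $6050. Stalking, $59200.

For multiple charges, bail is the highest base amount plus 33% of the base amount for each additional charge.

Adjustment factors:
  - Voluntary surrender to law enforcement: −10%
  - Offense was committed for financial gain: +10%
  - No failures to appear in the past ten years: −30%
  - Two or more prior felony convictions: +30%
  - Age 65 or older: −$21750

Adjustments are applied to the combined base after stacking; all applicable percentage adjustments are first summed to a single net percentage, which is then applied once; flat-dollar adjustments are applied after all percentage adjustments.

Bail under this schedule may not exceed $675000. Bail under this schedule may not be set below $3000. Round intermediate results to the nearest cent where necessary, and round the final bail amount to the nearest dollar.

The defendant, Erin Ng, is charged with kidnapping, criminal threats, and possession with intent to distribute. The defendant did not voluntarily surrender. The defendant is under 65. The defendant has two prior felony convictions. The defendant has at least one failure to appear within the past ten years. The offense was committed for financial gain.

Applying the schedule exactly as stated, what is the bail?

$515500

Base amounts from the schedule: kidnapping $363000; criminal threats $6050; possession with intent to distribute $9750.
Stacking rule: highest base plus 33% of each additional charge. Highest is kidnapping at $363000. Additional: $6050 × 33% = $1996.50; $9750 × 33% = $3217.50. Combined base = $363000 + $5214 = $368214.
Net percentage adjustment: +10% +30% = +40%. $368214 × 1.4 = $515499.60.
$515499.60 is within the $675000 maximum.
$515499.60 is at or above the $3000 minimum.
Rounded to the nearest dollar: $515500.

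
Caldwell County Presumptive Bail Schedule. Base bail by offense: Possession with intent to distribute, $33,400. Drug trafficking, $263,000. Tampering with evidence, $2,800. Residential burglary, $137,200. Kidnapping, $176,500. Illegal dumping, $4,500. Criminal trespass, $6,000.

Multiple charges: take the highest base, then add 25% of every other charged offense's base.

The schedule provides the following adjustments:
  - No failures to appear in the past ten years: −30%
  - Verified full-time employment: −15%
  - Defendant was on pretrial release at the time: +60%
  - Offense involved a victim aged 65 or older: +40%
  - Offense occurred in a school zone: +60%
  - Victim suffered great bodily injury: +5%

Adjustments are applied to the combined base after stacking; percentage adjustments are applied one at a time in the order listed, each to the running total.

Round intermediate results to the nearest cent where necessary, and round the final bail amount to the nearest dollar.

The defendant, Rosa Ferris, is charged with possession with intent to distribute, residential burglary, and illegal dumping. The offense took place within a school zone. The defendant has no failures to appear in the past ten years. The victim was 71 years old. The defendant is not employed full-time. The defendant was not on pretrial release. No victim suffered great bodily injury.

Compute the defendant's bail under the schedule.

$229,986

Base amounts from the schedule: possession with intent to distribute $33,400; residential burglary $137,200; illegal dumping $4,500.
Stacking rule: highest base plus 25% of each additional charge. Highest is residential burglary at $137,200. Additional: $33,400 × 25% = $8,350; $4,500 × 25% = $1,125. Combined base = $137,200 + $9,475 = $146,675.
No failures to appear in the past ten years (−30%): $146,675 × 0.7 = $102,672.50.
Offense involved a victim aged 65 or older (+40%): $102,672.50 × 1.4 = $143,741.50.
Offense occurred in a school zone (+60%): $143,741.50 × 1.6 = $229,986.40.
Rounded to the nearest dollar: $229,986.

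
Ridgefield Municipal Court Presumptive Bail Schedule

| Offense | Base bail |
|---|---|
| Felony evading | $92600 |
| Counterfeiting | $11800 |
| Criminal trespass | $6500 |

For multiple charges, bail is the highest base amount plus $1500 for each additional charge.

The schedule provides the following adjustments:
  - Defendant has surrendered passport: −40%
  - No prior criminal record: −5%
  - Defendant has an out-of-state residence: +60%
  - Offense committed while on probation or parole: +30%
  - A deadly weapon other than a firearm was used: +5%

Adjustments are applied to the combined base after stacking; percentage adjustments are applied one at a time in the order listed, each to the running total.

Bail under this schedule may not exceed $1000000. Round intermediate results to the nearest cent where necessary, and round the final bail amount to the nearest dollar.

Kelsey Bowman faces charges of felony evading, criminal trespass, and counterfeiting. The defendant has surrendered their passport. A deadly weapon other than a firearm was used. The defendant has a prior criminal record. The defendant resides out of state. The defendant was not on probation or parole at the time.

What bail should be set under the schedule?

$96365

Base amounts from the schedule: felony evading $92600; criminal trespass $6500; counterfeiting $11800.
Stacking rule: highest base plus $1500 per additional charge. Highest is felony evading at $92600; 2 additional charges → +$3000. Combined base = $95600.
Defendant has surrendered passport (−40%): $95600 × 0.6 = $57360.
Defendant has an out-of-state residence (+60%): $57360 × 1.6 = $91776.
A deadly weapon other than a firearm was used (+5%): $91776 × 1.05 = $96364.80.
$96364.80 is within the $1000000 maximum.
Rounded to the nearest dollar: $96365.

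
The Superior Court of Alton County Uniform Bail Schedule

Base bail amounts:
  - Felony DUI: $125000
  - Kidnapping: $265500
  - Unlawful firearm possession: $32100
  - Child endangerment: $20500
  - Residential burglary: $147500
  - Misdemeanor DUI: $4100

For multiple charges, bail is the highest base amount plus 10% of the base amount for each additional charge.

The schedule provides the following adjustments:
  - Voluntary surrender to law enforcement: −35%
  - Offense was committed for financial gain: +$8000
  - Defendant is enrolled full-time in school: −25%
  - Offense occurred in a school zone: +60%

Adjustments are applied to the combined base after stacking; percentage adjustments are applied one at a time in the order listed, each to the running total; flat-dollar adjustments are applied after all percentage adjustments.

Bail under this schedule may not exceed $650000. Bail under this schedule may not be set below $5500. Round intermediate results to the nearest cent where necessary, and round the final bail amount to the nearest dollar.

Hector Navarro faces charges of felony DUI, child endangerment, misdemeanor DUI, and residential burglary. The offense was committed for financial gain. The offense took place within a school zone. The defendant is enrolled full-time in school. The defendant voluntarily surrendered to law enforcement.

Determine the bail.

Base amounts from the schedule: felony DUI $125000; child endangerment $20500; misdemeanor DUI $4100; residential burglary $147500.
Stacking rule: highest base plus 10% of each additional charge. Highest is residential burglary at $147500. Additional: $125000 × 10% = $12500; $20500 × 10% = $2050; $4100 × 10% = $410. Combined base = $147500 + $14960 = $162460.
Voluntary surrender to law enforcement (−35%): $162460 × 0.65 = $105599.
Defendant is enrolled full-time in school (−25%): $105599 × 0.75 = $79199.25.
Offense occurred in a school zone (+60%): $79199.25 × 1.6 = $126718.80.
Offense was committed for financial gain (+$8000 flat): $126718.80 + $8000 = $134718.80.
$134718.80 is within the $650000 maximum.
$134718.80 is at or above the $5500 minimum.
Rounded to the nearest dollar: $134719.

$134719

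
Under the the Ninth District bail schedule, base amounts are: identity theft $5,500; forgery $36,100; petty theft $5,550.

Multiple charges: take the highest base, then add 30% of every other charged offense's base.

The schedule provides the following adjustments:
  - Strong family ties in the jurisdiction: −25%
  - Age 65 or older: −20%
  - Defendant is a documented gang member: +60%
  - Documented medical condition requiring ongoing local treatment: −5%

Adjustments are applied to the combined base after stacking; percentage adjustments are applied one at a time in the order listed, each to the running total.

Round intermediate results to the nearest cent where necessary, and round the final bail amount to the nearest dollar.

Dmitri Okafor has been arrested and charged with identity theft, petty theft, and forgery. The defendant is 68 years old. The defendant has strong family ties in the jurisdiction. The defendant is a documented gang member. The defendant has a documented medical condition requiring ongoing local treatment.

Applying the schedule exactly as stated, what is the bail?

$35,946

Base amounts from the schedule: identity theft $5,500; petty theft $5,550; forgery $36,100.
Stacking rule: highest base plus 30% of each additional charge. Highest is forgery at $36,100. Additional: $5,500 × 30% = $1,650; $5,550 × 30% = $1,665. Combined base = $36,100 + $3,315 = $39,415.
Strong family ties in the jurisdiction (−25%): $39,415 × 0.75 = $29,561.25.
Age 65 or older (−20%): $29,561.25 × 0.8 = $23,649.
Defendant is a documented gang member (+60%): $23,649 × 1.6 = $37,838.40.
Documented medical condition requiring ongoing local treatment (−5%): $37,838.40 × 0.95 = $35,946.48.
Rounded to the nearest dollar: $35,946.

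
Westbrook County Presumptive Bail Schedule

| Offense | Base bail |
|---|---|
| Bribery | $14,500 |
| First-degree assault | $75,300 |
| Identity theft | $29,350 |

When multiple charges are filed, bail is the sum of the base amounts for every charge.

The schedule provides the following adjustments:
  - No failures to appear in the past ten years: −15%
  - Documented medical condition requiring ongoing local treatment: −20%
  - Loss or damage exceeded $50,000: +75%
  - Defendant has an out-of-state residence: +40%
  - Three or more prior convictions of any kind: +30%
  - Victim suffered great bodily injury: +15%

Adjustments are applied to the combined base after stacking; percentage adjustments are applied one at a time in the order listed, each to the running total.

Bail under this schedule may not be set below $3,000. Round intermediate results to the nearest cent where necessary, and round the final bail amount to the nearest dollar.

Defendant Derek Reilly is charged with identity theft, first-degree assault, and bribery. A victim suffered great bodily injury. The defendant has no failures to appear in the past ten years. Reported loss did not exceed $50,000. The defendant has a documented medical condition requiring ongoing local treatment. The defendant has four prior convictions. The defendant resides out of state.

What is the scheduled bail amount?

Base amounts from the schedule: identity theft $29,350; first-degree assault $75,300; bribery $14,500.
Stacking rule: sum of all bases. $29,350 + $75,300 + $14,500 = $119,150.
No failures to appear in the past ten years (−15%): $119,150 × 0.85 = $101,277.50.
Documented medical condition requiring ongoing local treatment (−20%): $101,277.50 × 0.8 = $81,022.
Defendant has an out-of-state residence (+40%): $81,022 × 1.4 = $113,430.80.
Three or more prior convictions of any kind (+30%): $113,430.80 × 1.3 = $147,460.04.
Victim suffered great bodily injury (+15%): $147,460.04 × 1.15 = $169,579.05.
$169,579.05 is at or above the $3,000 minimum.
Rounded to the nearest dollar: $169,579.

$169,579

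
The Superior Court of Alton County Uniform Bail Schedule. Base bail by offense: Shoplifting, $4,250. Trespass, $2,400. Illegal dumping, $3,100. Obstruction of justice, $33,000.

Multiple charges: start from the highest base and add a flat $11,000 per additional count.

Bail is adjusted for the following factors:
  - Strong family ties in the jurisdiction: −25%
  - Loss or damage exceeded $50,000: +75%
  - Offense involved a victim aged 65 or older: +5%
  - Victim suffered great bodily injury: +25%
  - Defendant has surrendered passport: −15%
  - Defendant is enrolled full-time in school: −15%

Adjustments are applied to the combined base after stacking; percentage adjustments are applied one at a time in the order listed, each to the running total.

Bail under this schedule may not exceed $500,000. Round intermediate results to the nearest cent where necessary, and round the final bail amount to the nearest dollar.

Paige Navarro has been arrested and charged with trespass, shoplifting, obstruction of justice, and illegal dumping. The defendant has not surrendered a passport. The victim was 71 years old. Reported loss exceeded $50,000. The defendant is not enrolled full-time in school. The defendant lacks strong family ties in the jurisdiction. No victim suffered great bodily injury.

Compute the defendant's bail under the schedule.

Base amounts from the schedule: trespass $2,400; shoplifting $4,250; obstruction of justice $33,000; illegal dumping $3,100.
Stacking rule: highest base plus $11,000 per additional charge. Highest is obstruction of justice at $33,000; 3 additional charges → +$33,000. Combined base = $66,000.
Loss or damage exceeded $50,000 (+75%): $66,000 × 1.75 = $115,500.
Offense involved a victim aged 65 or older (+5%): $115,500 × 1.05 = $121,275.
$121,275 is within the $500,000 maximum.

$121,275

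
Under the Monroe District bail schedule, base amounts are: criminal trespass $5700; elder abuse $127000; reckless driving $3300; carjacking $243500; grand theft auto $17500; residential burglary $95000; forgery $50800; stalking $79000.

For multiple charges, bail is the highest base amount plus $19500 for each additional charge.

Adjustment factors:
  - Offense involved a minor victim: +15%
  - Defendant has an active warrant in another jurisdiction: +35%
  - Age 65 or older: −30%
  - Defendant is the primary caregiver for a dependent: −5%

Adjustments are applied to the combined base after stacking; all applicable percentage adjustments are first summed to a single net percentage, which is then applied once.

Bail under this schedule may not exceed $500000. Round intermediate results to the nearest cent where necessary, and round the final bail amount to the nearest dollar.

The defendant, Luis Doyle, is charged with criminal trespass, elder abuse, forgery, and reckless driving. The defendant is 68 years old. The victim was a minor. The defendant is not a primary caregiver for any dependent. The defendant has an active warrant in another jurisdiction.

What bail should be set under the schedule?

Base amounts from the schedule: criminal trespass $5700; elder abuse $127000; forgery $50800; reckless driving $3300.
Stacking rule: highest base plus $19500 per additional charge. Highest is elder abuse at $127000; 3 additional charges → +$58500. Combined base = $185500.
Net percentage adjustment: +15% +35% −30% = +20%. $185500 × 1.2 = $222600.
$222600 is within the $500000 maximum.

$222600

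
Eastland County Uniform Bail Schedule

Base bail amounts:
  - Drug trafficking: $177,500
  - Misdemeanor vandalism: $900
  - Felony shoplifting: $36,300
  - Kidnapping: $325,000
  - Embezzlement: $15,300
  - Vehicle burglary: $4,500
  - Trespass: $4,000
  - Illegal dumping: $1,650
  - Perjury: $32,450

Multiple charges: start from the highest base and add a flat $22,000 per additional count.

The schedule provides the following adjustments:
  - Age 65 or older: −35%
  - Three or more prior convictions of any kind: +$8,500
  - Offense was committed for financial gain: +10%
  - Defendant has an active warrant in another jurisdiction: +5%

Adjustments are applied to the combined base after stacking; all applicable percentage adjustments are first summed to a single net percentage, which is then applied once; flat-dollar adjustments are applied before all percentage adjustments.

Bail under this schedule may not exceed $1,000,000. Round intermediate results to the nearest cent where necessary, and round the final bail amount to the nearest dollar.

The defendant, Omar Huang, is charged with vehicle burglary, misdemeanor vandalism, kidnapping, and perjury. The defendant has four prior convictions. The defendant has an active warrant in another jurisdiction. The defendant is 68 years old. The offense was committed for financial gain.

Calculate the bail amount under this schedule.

Base amounts from the schedule: vehicle burglary $4,500; misdemeanor vandalism $900; kidnapping $325,000; perjury $32,450.
Stacking rule: highest base plus $22,000 per additional charge. Highest is kidnapping at $325,000; 3 additional charges → +$66,000. Combined base = $391,000.
Three or more prior convictions of any kind (+$8,500 flat): $391,000 + $8,500 = $399,500.
Net percentage adjustment: −35% +10% +5% = −20%. $399,500 × 0.8 = $319,600.
$319,600 is within the $1,000,000 maximum.

$319,600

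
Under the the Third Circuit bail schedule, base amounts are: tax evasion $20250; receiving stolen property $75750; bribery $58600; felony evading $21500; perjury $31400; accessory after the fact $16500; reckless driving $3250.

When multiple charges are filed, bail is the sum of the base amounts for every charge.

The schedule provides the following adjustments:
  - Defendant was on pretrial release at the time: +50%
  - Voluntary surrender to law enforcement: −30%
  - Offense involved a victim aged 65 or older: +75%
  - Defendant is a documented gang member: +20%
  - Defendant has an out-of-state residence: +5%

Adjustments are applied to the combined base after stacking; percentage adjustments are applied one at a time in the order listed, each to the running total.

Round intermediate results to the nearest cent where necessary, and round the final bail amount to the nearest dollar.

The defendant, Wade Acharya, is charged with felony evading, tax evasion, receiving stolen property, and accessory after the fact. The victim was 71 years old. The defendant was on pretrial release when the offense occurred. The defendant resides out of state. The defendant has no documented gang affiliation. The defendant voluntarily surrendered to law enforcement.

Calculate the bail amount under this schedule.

Base amounts from the schedule: felony evading $21500; tax evasion $20250; receiving stolen property $75750; accessory after the fact $16500.
Stacking rule: sum of all bases. $21500 + $20250 + $75750 + $16500 = $134000.
Defendant was on pretrial release at the time (+50%): $134000 × 1.5 = $201000.
Voluntary surrender to law enforcement (−30%): $201000 × 0.7 = $140700.
Offense involved a victim aged 65 or older (+75%): $140700 × 1.75 = $246225.
Defendant has an out-of-state residence (+5%): $246225 × 1.05 = $258536.25.
Rounded to the nearest dollar: $258536.

$258536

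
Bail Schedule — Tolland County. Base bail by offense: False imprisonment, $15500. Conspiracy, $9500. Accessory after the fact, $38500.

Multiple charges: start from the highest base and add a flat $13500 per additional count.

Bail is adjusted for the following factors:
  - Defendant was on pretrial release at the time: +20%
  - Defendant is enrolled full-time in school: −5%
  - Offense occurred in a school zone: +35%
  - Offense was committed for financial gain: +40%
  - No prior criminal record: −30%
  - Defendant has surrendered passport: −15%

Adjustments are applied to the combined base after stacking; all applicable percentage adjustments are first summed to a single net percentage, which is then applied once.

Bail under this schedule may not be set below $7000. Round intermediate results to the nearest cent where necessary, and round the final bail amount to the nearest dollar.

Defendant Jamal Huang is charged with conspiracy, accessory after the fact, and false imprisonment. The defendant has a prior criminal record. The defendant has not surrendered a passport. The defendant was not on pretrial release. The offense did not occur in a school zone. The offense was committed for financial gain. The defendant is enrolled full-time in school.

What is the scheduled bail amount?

Base amounts from the schedule: conspiracy $9500; accessory after the fact $38500; false imprisonment $15500.
Stacking rule: highest base plus $13500 per additional charge. Highest is accessory after the fact at $38500; 2 additional charges → +$27000. Combined base = $65500.
Net percentage adjustment: −5% +40% = +35%. $65500 × 1.35 = $88425.
$88425 is at or above the $7000 minimum.

$88425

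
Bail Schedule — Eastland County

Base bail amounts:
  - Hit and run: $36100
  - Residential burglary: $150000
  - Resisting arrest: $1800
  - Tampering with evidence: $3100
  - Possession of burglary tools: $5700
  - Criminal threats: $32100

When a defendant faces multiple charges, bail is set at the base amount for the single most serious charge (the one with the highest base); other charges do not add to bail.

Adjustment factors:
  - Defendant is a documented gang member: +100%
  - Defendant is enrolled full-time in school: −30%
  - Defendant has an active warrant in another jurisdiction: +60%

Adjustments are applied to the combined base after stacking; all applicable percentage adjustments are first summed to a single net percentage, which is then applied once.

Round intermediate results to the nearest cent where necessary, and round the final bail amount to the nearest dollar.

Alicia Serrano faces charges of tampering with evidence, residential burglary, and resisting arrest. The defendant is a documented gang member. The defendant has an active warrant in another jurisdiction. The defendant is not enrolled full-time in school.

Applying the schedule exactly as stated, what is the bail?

$390000

Base amounts from the schedule: tampering with evidence $3100; residential burglary $150000; resisting arrest $1800.
Stacking rule: use the highest base only. Highest is residential burglary at $150000. Combined base = $150000.
Net percentage adjustment: +100% +60% = +160%. $150000 × 2.6 = $390000.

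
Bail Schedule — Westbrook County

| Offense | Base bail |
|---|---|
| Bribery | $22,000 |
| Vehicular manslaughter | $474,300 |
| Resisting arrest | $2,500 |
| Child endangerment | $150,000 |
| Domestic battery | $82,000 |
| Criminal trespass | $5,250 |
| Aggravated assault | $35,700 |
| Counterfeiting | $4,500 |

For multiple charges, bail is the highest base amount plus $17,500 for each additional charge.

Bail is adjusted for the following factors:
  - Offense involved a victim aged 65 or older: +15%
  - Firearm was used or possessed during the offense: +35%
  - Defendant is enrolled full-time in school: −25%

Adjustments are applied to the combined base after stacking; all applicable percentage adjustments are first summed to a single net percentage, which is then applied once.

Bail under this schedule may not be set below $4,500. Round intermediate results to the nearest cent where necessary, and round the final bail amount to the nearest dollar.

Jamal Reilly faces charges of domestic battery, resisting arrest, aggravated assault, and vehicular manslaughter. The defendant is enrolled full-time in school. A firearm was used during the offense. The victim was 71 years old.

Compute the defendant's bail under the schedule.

$658,500

Base amounts from the schedule: domestic battery $82,000; resisting arrest $2,500; aggravated assault $35,700; vehicular manslaughter $474,300.
Stacking rule: highest base plus $17,500 per additional charge. Highest is vehicular manslaughter at $474,300; 3 additional charges → +$52,500. Combined base = $526,800.
Net percentage adjustment: +15% +35% −25% = +25%. $526,800 × 1.25 = $658,500.
$658,500 is at or above the $4,500 minimum.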